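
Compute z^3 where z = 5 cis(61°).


r^3 = 5^3 = 125
n*theta = 3*61° = 183° = 183° (mod 360)
a = 125*cos(183°) = -124.8287
b = 125*sin(183°) = -6.5420

125 cis(183°) = -124.8287 - 6.5420i


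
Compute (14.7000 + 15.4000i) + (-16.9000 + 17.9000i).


Real: 14.7 - 16.9 = -2.2
Imag: 15.4 + 17.9 = 33.3

-2.2000 + 33.3000i


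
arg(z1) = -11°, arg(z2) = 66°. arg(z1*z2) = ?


arg(z1*z2) = -11° + 66° = 55°
Normalized to (-180°, 180°]: 55°

55°


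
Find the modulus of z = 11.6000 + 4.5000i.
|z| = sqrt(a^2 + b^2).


|z| = sqrt(11.6^2 + 4.5^2) = sqrt(134.56 + 20.25) = sqrt(154.81) = 12.4423

|z| = 12.4423


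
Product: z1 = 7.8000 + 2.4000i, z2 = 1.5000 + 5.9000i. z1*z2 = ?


Real = 7.8*1.5 - 2.4*5.9 = 11.7 - 14.16 = -2.46
Imag = 7.8*5.9 + 1.5*2.4 = 46.02 + 3.6 = 49.62

-2.4600 + 49.6200i


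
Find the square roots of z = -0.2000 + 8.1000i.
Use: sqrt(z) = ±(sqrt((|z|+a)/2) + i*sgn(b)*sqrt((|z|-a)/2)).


|z| = sqrt(0.04+65.61) = 8.1025
sqrt((|z|+a)/2) = sqrt((8.1025+(-0.2))/2) = sqrt(3.9512) = 1.9878
sqrt((|z|-a)/2) = sqrt((8.1025-(-0.2))/2) = sqrt(4.1512) = 2.0375

±(1.9878 + 2.0375i) i.e. 1.9878 + 2.0375i and -1.9878 - 2.0375i


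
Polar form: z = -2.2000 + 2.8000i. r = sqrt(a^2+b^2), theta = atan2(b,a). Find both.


r = sqrt(4.84+7.84) = sqrt(12.68) = 3.5609
theta = atan2(2.8, -2.2) = 128.1572 degrees

r = 3.5609, theta = 128.1572 degrees


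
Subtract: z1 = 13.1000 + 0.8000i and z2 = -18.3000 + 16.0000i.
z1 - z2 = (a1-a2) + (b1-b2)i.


Real: 13.1 + 18.3 = 31.4
Imag: 0.8 - 16 = -15.2

31.4000 - 15.2000i


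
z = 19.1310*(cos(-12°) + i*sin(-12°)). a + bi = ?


a = 19.1310*cos(-12°) = 19.1310*0.978148 = 18.7129
b = 19.1310*sin(-12°) = 19.1310*(-0.207912) = -3.9776

18.7129 - 3.9776i


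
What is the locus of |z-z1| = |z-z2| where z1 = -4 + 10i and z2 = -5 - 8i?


Equal distances means the locus is the perpendicular bisector of z1 and z2.
Midpoint = ((-4+(-5))/2, (10+(-8))/2) = (-4.5000, 1.0000)

Perpendicular bisector through (-4.5000, 1.0000)


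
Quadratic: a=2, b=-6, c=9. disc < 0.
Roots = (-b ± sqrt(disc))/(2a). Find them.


disc = (-6)^2 - 4*2*9 = 36 - 72 = -36
sqrt(|disc|) = sqrt(36) = 6.0000
Real part = 6/(2*2) = 1.5000
Imag part = 6.0000/(2*2) = 1.5000

1.5000 ± 1.5000i


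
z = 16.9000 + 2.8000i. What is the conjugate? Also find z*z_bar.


z_bar = 16.9000 - 2.8000i
z*z_bar = 16.9^2 + 2.8^2 = 285.61 + 7.84 = 293.45

z_bar = 16.9000 - 2.8000i, z*z_bar = 293.45


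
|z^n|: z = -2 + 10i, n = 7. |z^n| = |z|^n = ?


|z| = sqrt(4+100) = sqrt(104) = 10.1980
|z^7| = |z|^7 = (sqrt(104))^7 = 104^3 * sqrt(104) = 1124864*sqrt(104)

|z^7| = 1124864*sqrt(104) ≈ 11471406.9723


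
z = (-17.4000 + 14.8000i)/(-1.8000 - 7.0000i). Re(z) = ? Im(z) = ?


Multiply by conjugate: (-17.4000 + 14.8000i)(-1.8000 + 7.0000i) / ((-1.8)^2 + (-7)^2)
Numerator real = -17.4*(-1.8) + 14.8*(-7) = -72.28
Numerator imag = 14.8*(-1.8) - (-17.4)*(-7) = -148.44
Denominator = 52.24
Re(z) = -72.28/52.24 = -1.3836
Im(z) = -148.44/52.24 = -2.8415

Re(z) = -1.3836, Im(z) = -2.8415


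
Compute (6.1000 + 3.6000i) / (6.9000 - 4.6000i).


Conjugate of z2 = 6.9000 + 4.6000i
Numerator: (6.1000 + 3.6000i)(6.9000 + 4.6000i) = 25.5300 + 52.9000i
Denominator: 6.9^2 + (-4.6)^2 = 68.77
Result = (25.5300 + 52.9000i)/68.77

0.3712 + 0.7692i


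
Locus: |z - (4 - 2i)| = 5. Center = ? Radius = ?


|z - z0| = r is a circle with center z0 and radius r.
Center = (4, -2), radius = 5

Circle with center (4, -2) and radius 5


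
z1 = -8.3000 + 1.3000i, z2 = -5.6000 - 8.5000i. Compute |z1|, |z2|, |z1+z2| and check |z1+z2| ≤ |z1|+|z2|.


|z1| = sqrt((-8.3)^2 + 1.3^2) = sqrt(70.58) = 8.4012
|z2| = sqrt((-5.6)^2 + (-8.5)^2) = sqrt(103.61) = 10.1789
z1+z2 = -13.9000 - 7.2000i
|z1+z2| = sqrt(245.05) = 15.6541
|z1|+|z2| = 8.4012 + 10.1789 = 18.5801

|z1+z2| = 15.6541 ≤ |z1|+|z2| = 18.5801 (verified)


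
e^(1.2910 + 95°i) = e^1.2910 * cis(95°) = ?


e^1.2910 = 3.6364
cos(95°) = -0.08716
sin(95°) = 0.9962
Real = 3.6364*(-0.08716) = -0.3169
Imag = 3.6364*0.9962 = 3.6226

-0.3169 + 3.6226i


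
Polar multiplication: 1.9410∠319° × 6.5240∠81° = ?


r = 1.9410 * 6.5240 = 12.6631
theta = 319° + 81° = 400° = 40° (mod 360)

12.6631 cis(40°)


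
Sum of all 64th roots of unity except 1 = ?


With w = e^(2*pi*i/64), all 64 of the 64th roots of unity w^0 = 1, w, ..., w^(63) sum to 0: 1 + w + ... + w^(63) = (1 - w^64)/(1 - w) = 0 since w^64 = 1, w ≠ 1.
Removing the root 1: w + w^2 + ... + w^(63) = 0 - 1 = -1

Sum = -1


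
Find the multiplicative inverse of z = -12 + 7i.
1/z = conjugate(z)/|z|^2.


|z|^2 = 144+49 = 193
1/z = (-12 - 7i)/193

1/z = -0.0622 - 0.0363i


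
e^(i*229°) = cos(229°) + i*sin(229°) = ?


cos(229°) = -0.6561
sin(229°) = -0.7547

e^(i*229°) = -0.6561 - 0.7547i


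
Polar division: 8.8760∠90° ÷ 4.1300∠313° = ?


r = 8.8760 / 4.1300 = 2.1492
theta = 90° - 313° = -223° = 137° (mod 360)

2.1492 cis(137°)


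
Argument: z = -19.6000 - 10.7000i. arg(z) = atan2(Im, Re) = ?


Re = -19.6, Im = -10.7
arg = atan2(-10.7, -19.6) = -151.3691 degrees

arg(z) = -151.3691 degrees


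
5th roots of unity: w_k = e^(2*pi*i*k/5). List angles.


The 5th roots of unity are cis(360k/5°) for k=0..4
Angle step = 360/5 = 72°
Primitive root: cis(72°)
Primitive root = 0.3090 + 0.9511i

5 roots at angles: 0°, 72°, 144°, 216°, 288°


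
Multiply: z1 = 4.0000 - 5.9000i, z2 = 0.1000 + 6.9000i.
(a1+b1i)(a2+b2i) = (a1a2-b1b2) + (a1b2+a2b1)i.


Real = 4*0.1 - (-5.9)*6.9 = 0.4 - (-40.71) = 41.11
Imag = 4*6.9 + 0.1*(-5.9) = 27.6 - (0.59) = 27.01

41.1100 + 27.0100i


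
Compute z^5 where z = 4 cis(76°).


r^5 = 4^5 = 1024
n*theta = 5*76° = 380° = 20° (mod 360)
a = 1024*cos(20°) = 962.2452
b = 1024*sin(20°) = 350.2286

1024 cis(20°) = 962.2452 + 350.2286i


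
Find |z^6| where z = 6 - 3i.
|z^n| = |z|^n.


|z| = sqrt(36+9) = sqrt(45) = 6.7082
|z^6| = |z|^6 = (sqrt(45))^6 = 45^3 = 91125

|z^6| = 91125


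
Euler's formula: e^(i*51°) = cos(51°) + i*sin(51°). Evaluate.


cos(51°) = 0.6293
sin(51°) = 0.7771

e^(i*51°) = 0.6293 + 0.7771i


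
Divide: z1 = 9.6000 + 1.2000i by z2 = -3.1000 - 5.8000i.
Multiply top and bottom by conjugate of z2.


Conjugate of z2 = -3.1000 + 5.8000i
Numerator: (9.6000 + 1.2000i)(-3.1000 + 5.8000i) = -36.7200 + 51.9600i
Denominator: (-3.1)^2 + (-5.8)^2 = 43.25
Result = (-36.7200 + 51.9600i)/43.25

-0.8490 + 1.2014i


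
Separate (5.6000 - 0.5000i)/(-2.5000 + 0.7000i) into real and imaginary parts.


Multiply by conjugate: (5.6000 - 0.5000i)(-2.5000 - 0.7000i) / ((-2.5)^2 + 0.7^2)
Numerator real = 5.6*(-2.5) - (0.5)*0.7 = -14.35
Numerator imag = -0.5*(-2.5) - 5.6*0.7 = -2.67
Denominator = 6.74
Re(z) = -14.35/6.74 = -2.1291
Im(z) = -2.67/6.74 = -0.3961

Re(z) = -2.1291, Im(z) = -0.3961


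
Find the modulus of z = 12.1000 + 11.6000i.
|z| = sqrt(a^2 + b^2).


|z| = sqrt(12.1^2 + 11.6^2) = sqrt(146.41 + 134.56) = sqrt(280.97) = 16.7622

|z| = 16.7622


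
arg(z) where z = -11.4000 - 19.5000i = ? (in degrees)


Re = -11.4, Im = -19.5
arg = atan2(-19.5, -11.4) = -120.3112 degrees

arg(z) = -120.3112 degrees


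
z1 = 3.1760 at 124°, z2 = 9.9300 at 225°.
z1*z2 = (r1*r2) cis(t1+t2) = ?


r = 3.1760 * 9.9300 = 31.5377
theta = 124° + 225° = 349° = 349° (mod 360)

31.5377 cis(349°)


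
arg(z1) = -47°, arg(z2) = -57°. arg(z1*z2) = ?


arg(z1*z2) = -47° - 57° = -104°
Normalized to (-180°, 180°]: -104°

-104°


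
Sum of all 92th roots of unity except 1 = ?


With w = e^(2*pi*i/92), all 92 of the 92th roots of unity w^0 = 1, w, ..., w^(91) sum to 0: 1 + w + ... + w^(91) = (1 - w^92)/(1 - w) = 0 since w^92 = 1, w ≠ 1.
Removing the root 1: w + w^2 + ... + w^(91) = 0 - 1 = -1

Sum = -1


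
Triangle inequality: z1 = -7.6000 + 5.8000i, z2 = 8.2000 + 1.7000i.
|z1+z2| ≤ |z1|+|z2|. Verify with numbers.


|z1| = sqrt((-7.6)^2 + 5.8^2) = sqrt(91.4) = 9.5603
|z2| = sqrt(8.2^2 + 1.7^2) = sqrt(70.13) = 8.3744
z1+z2 = 0.6000 + 7.5000i
|z1+z2| = sqrt(56.61) = 7.5240
|z1|+|z2| = 9.5603 + 8.3744 = 17.9347

|z1+z2| = 7.5240 ≤ |z1|+|z2| = 17.9347 (verified)


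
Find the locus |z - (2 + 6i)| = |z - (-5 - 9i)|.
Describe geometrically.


Equal distances means the locus is the perpendicular bisector of z1 and z2.
Midpoint = ((2+(-5))/2, (6+(-9))/2) = (-1.5000, -1.5000)

Perpendicular bisector through (-1.5000, -1.5000)


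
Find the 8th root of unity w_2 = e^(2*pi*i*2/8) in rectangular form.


Angle = 360*2/8 = 90°
a = cos(90°) = 0
b = sin(90°) = 1.0000

0 + 1.0000i


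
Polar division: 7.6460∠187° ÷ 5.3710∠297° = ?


r = 7.6460 / 5.3710 = 1.4236
theta = 187° - 297° = -110° = 250° (mod 360)

1.4236 cis(250°)


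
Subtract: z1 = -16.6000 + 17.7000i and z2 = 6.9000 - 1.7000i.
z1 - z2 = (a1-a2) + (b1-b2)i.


Real: -16.6 - 6.9 = -23.5
Imag: 17.7 + 1.7 = 19.4

-23.5000 + 19.4000i


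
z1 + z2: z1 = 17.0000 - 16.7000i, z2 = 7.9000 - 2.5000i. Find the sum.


Real: 17 + 7.9 = 24.9
Imag: -16.7 - 2.5 = -19.2

24.9000 - 19.2000i


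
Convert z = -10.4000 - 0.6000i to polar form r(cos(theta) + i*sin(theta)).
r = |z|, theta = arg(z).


r = sqrt(108.16+0.36) = sqrt(108.52) = 10.4173
theta = atan2(-0.6, -10.4) = -176.6981 degrees

r = 10.4173, theta = -176.6981 degrees


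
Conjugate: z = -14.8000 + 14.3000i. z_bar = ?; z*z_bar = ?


z_bar = -14.8000 - 14.3000i
z*z_bar = (-14.8)^2 + 14.3^2 = 219.04 + 204.49 = 423.53

z_bar = -14.8000 - 14.3000i, z*z_bar = 423.53


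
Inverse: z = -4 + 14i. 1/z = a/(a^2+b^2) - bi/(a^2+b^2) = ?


|z|^2 = 16+196 = 212
1/z = (-4 - 14i)/212

1/z = -0.0189 - 0.0660i


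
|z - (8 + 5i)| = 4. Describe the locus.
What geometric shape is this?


|z - z0| = r is a circle with center z0 and radius r.
Center = (8, 5), radius = 4

Circle with center (8, 5) and radius 4


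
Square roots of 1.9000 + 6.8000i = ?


|z| = sqrt(3.61+46.24) = 7.0605
sqrt((|z|+a)/2) = sqrt((7.0605+1.9)/2) = sqrt(4.4802) = 2.1167
sqrt((|z|-a)/2) = sqrt((7.0605-1.9)/2) = sqrt(2.5802) = 1.6063

±(2.1167 + 1.6063i) i.e. 2.1167 + 1.6063i and -2.1167 - 1.6063i


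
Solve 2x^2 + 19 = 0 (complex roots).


disc = 0^2 - 4*2*19 = 0 - 152 = -152
sqrt(|disc|) = sqrt(152) = 12.3288
Real part = 0/(2*2) = 0
Imag part = 12.3288/(2*2) = 3.0822

0 ± 3.0822i


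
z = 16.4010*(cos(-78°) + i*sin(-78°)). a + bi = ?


a = 16.4010*cos(-78°) = 16.4010*0.207912 = 3.4100
b = 16.4010*sin(-78°) = 16.4010*(-0.97815) = -16.0426

3.4100 - 16.0426i


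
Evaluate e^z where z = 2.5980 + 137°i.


e^2.5980 = 13.4368
cos(137°) = -0.731354
sin(137°) = 0.682
Real = 13.4368*(-0.731354) = -9.8271
Imag = 13.4368*0.682 = 9.1639

-9.8271 + 9.1639i


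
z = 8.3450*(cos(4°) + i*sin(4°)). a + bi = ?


a = 8.3450*cos(4°) = 8.3450*0.997564 = 8.3247
b = 8.3450*sin(4°) = 8.3450*0.06976 = 0.5821

8.3247 + 0.5821i


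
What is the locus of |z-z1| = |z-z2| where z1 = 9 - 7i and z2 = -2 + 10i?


Equal distances means the locus is the perpendicular bisector of z1 and z2.
Midpoint = ((9+(-2))/2, (-7+10)/2) = (3.5000, 1.5000)

Perpendicular bisector through (3.5000, 1.5000)


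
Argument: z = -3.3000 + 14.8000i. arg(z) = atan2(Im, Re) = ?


Re = -3.3, Im = 14.8
arg = atan2(14.8, -3.3) = 102.5698 degrees

arg(z) = 102.5698 degrees


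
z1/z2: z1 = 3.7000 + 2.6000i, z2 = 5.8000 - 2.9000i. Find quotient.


Conjugate of z2 = 5.8000 + 2.9000i
Numerator: (3.7000 + 2.6000i)(5.8000 + 2.9000i) = 13.9200 + 25.8100i
Denominator: 5.8^2 + (-2.9)^2 = 42.05
Result = (13.9200 + 25.8100i)/42.05

0.3310 + 0.6138i


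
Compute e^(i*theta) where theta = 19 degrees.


cos(19°) = 0.9455
sin(19°) = 0.3256

e^(i*19°) = 0.9455 + 0.3256i


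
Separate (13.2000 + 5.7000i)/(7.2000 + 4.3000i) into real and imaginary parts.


Multiply by conjugate: (13.2000 + 5.7000i)(7.2000 - 4.3000i) / (7.2^2 + 4.3^2)
Numerator real = 13.2*7.2 + 5.7*4.3 = 119.55
Numerator imag = 5.7*7.2 - 13.2*4.3 = -15.72
Denominator = 70.33
Re(z) = 119.55/70.33 = 1.6998
Im(z) = -15.72/70.33 = -0.2235

Re(z) = 1.6998, Im(z) = -0.2235


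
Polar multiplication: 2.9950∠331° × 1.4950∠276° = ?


r = 2.9950 * 1.4950 = 4.4775
theta = 331° + 276° = 607° = 247° (mod 360)

4.4775 cis(247°)


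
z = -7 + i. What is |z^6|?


|z| = sqrt(49+1) = sqrt(50) = 7.0711
|z^6| = |z|^6 = (sqrt(50))^6 = 50^3 = 125000

|z^6| = 125000


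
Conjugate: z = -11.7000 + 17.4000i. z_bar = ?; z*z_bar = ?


z_bar = -11.7000 - 17.4000i
z*z_bar = (-11.7)^2 + 17.4^2 = 136.89 + 302.76 = 439.65

z_bar = -11.7000 - 17.4000i, z*z_bar = 439.65


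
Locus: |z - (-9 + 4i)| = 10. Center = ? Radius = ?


|z - z0| = r is a circle with center z0 and radius r.
Center = (-9, 4), radius = 10

Circle with center (-9, 4) and radius 10


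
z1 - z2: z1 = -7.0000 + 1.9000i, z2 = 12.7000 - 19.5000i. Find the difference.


Real: -7 - 12.7 = -19.7
Imag: 1.9 + 19.5 = 21.4

-19.7000 + 21.4000i


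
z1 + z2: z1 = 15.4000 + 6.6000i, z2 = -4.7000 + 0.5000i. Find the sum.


Real: 15.4 - 4.7 = 10.7
Imag: 6.6 + 0.5 = 7.1

10.7000 + 7.1000i


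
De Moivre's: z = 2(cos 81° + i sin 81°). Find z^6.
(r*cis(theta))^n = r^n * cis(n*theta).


r^6 = 2^6 = 64
n*theta = 6*81° = 486° = 126° (mod 360)
a = 64*cos(126°) = -37.6183
b = 64*sin(126°) = 51.7771

64 cis(126°) = -37.6183 + 51.7771i


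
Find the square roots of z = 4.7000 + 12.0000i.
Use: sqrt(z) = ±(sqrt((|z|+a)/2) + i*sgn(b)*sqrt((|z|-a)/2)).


|z| = sqrt(22.09+144) = 12.8876
sqrt((|z|+a)/2) = sqrt((12.8876+4.7)/2) = sqrt(8.7938) = 2.9654
sqrt((|z|-a)/2) = sqrt((12.8876-4.7)/2) = sqrt(4.0938) = 2.0233

±(2.9654 + 2.0233i) i.e. 2.9654 + 2.0233i and -2.9654 - 2.0233i


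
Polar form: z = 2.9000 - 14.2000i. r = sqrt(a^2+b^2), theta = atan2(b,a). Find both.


r = sqrt(8.41+201.64) = sqrt(210.05) = 14.4931
theta = atan2(-14.2, 2.9) = -78.4575 degrees

r = 14.4931, theta = -78.4575 degrees


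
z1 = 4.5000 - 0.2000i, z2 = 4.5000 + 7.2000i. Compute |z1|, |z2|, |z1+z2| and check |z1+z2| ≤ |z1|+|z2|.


|z1| = sqrt(4.5^2 + (-0.2)^2) = sqrt(20.29) = 4.5044
|z2| = sqrt(4.5^2 + 7.2^2) = sqrt(72.09) = 8.4906
z1+z2 = 9.0000 + 7.0000i
|z1+z2| = sqrt(130) = 11.4018
|z1|+|z2| = 4.5044 + 8.4906 = 12.9950

|z1+z2| = 11.4018 ≤ |z1|+|z2| = 12.9950 (verified)


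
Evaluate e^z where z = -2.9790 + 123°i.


e^-2.9790 = 0.0508
cos(123°) = -0.5446
sin(123°) = 0.8387
Real = 0.0508*(-0.5446) = -0.0277
Imag = 0.0508*0.8387 = 0.0426

-0.0277 + 0.0426i


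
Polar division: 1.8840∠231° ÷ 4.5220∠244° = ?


r = 1.8840 / 4.5220 = 0.4166
theta = 231° - 244° = -13° = 347° (mod 360)

0.4166 cis(347°)


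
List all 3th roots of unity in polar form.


The 3th roots of unity are cis(360k/3°) for k=0..2
Angle step = 360/3 = 120°
Primitive root: cis(120°)
Primitive root = -0.5000 + 0.8660i

3 roots at angles: 0°, 120°, 240°


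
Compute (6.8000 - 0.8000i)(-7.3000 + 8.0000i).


Real = 6.8*(-7.3) - (-0.8)*8 = -49.64 - (-6.4) = -43.24
Imag = 6.8*8 - (7.3)*(-0.8) = 54.4 + 5.84 = 60.24

-43.2400 + 60.2400i


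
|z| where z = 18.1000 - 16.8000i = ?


|z| = sqrt(18.1^2 + (-16.8)^2) = sqrt(327.61 + 282.24) = sqrt(609.85) = 24.6951

|z| = 24.6951


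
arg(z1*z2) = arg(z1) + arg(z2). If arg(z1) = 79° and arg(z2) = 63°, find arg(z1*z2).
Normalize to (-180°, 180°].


arg(z1*z2) = 79° + 63° = 142°
Normalized to (-180°, 180°]: 142°

142°


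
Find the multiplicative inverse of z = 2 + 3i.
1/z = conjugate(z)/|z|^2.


|z|^2 = 4+9 = 13
1/z = (2 - 3i)/13

1/z = 0.1538 - 0.2308i


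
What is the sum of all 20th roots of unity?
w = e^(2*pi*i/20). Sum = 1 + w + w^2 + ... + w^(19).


The sum of all 20th roots of unity is 0.
Geometric series: (1 - w^20)/(1 - w) = (1-1)/(1-w) = 0 since w^20 = 1, w ≠ 1.
Alternatively: coefficient of z^19 in z^20 - 1 is 0.

0


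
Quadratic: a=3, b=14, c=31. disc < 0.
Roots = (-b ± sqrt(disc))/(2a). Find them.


disc = 14^2 - 4*3*31 = 196 - 372 = -176
sqrt(|disc|) = sqrt(176) = 13.2665
Real part = -14/(2*3) = -2.3333
Imag part = 13.2665/(2*3) = 2.2111

-2.3333 ± 2.2111i


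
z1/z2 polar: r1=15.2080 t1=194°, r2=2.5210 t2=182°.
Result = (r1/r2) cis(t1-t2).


r = 15.2080 / 2.5210 = 6.0325
theta = 194° - 182° = 12° = 12° (mod 360)

6.0325 cis(12°)


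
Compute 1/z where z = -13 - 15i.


|z|^2 = 169+225 = 394
1/z = (-13 + 15i)/394

1/z = -0.0330 + 0.0381i


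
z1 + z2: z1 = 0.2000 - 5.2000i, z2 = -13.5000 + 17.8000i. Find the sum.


Real: 0.2 - 13.5 = -13.3
Imag: -5.2 + 17.8 = 12.6

-13.3000 + 12.6000i


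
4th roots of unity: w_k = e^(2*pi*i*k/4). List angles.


The 4th roots of unity are cis(360k/4°) for k=0..3
Angle step = 360/4 = 90°
Primitive root: cis(90°)
Primitive root = 0 + 1.0000i

4 roots at angles: 0°, 90°, 180°, 270°


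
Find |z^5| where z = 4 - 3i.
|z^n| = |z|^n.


|z| = sqrt(16+9) = sqrt(25) = 5
|z^5| = |z|^5 = 5^5 = 3125

|z^5| = 3125


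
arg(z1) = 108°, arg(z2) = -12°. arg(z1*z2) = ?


arg(z1*z2) = 108° - 12° = 96°
Normalized to (-180°, 180°]: 96°

96°


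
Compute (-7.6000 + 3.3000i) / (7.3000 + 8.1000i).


Conjugate of z2 = 7.3000 - 8.1000i
Numerator: (-7.6000 + 3.3000i)(7.3000 - 8.1000i) = -28.7500 + 85.6500i
Denominator: 7.3^2 + 8.1^2 = 118.9
Result = (-28.7500 + 85.6500i)/118.9

-0.2418 + 0.7204i


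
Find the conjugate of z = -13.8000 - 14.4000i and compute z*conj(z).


z_bar = -13.8000 + 14.4000i
z*z_bar = (-13.8)^2 + (-14.4)^2 = 190.44 + 207.36 = 397.8

z_bar = -13.8000 + 14.4000i, z*z_bar = 397.8


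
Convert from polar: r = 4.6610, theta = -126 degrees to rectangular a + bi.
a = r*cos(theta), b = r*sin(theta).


a = 4.6610*cos(-126°) = 4.6610*(-0.5878) = -2.7397
b = 4.6610*sin(-126°) = 4.6610*(-0.80902) = -3.7708

-2.7397 - 3.7708i


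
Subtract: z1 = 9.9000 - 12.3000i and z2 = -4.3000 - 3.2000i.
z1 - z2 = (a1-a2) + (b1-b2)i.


Real: 9.9 + 4.3 = 14.2
Imag: -12.3 + 3.2 = -9.1

14.2000 - 9.1000i


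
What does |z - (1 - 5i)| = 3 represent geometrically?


|z - z0| = r is a circle with center z0 and radius r.
Center = (1, -5), radius = 3

Circle with center (1, -5) and radius 3


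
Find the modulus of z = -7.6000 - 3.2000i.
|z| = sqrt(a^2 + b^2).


|z| = sqrt((-7.6)^2 + (-3.2)^2) = sqrt(57.76 + 10.24) = sqrt(68) = 8.2462

|z| = 8.2462


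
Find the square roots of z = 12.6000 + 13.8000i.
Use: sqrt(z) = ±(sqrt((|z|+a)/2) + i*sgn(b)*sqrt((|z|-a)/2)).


|z| = sqrt(158.76+190.44) = 18.6869
sqrt((|z|+a)/2) = sqrt((18.6869+12.6)/2) = sqrt(15.6434) = 3.9552
sqrt((|z|-a)/2) = sqrt((18.6869-12.6)/2) = sqrt(3.0434) = 1.7445

±(3.9552 + 1.7445i) i.e. 3.9552 + 1.7445i and -3.9552 - 1.7445i


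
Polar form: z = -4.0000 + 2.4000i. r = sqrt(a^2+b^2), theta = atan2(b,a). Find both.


r = sqrt(16+5.76) = sqrt(21.76) = 4.6648
theta = atan2(2.4, -4) = 149.0362 degrees

r = 4.6648, theta = 149.0362 degrees


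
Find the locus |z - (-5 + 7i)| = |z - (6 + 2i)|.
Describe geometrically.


Equal distances means the locus is the perpendicular bisector of z1 and z2.
Midpoint = ((-5+6)/2, (7+2)/2) = (0.5000, 4.5000)

Perpendicular bisector through (0.5000, 4.5000)


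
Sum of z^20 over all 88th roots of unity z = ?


The roots are w_k = w^k with w = e^(2*pi*i/88), and (w^k)^20 = (w^20)^k.
So S = 1 + u + u^2 + ... + u^(87) with u = w^20.
20 = 0*88 + 20, so 20 is not a multiple of 88: u = w^20 ≠ 1 (w is a primitive 88th root), while u^88 = (w^88)^20 = 1.
Geometric series: S = (1 - u^88)/(1 - u) = (1 - 1)/(1 - u) = 0

S = 0


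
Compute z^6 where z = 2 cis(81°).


r^6 = 2^6 = 64
n*theta = 6*81° = 486° = 126° (mod 360)
a = 64*cos(126°) = -37.6183
b = 64*sin(126°) = 51.7771

64 cis(126°) = -37.6183 + 51.7771i


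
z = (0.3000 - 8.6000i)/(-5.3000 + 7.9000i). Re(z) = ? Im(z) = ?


Multiply by conjugate: (0.3000 - 8.6000i)(-5.3000 - 7.9000i) / ((-5.3)^2 + 7.9^2)
Numerator real = 0.3*(-5.3) - (8.6)*7.9 = -69.53
Numerator imag = -8.6*(-5.3) - 0.3*7.9 = 43.21
Denominator = 90.5
Re(z) = -69.53/90.5 = -0.7683
Im(z) = 43.21/90.5 = 0.4775

Re(z) = -0.7683, Im(z) = 0.4775


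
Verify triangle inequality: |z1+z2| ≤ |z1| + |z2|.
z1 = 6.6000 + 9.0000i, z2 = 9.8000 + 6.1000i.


|z1| = sqrt(6.6^2 + 9^2) = sqrt(124.56) = 11.1606
|z2| = sqrt(9.8^2 + 6.1^2) = sqrt(133.25) = 11.5434
z1+z2 = 16.4000 + 15.1000i
|z1+z2| = sqrt(496.97) = 22.2928
|z1|+|z2| = 11.1606 + 11.5434 = 22.7040

|z1+z2| = 22.2928 ≤ |z1|+|z2| = 22.7040 (verified)


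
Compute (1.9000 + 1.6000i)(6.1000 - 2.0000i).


Real = 1.9*6.1 - 1.6*(-2) = 11.59 - (-3.2) = 14.79
Imag = 1.9*(-2) + 6.1*1.6 = -3.8 + 9.76 = 5.96

14.7900 + 5.9600i


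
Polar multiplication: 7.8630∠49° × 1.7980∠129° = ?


r = 7.8630 * 1.7980 = 14.1377
theta = 49° + 129° = 178° = 178° (mod 360)

14.1377 cis(178°)


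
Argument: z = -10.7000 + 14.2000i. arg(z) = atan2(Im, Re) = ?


Re = -10.7, Im = 14.2
arg = atan2(14.2, -10.7) = 126.9988 degrees

arg(z) = 126.9988 degrees


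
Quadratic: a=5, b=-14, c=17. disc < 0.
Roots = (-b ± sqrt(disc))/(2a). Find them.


disc = (-14)^2 - 4*5*17 = 196 - 340 = -144
sqrt(|disc|) = sqrt(144) = 12.0000
Real part = 14/(2*5) = 1.4000
Imag part = 12.0000/(2*5) = 1.2000

1.4000 ± 1.2000i


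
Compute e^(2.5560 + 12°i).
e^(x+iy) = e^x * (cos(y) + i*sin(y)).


e^2.5560 = 12.8842
cos(12°) = 0.9781476
sin(12°) = 0.20791
Real = 12.8842*0.9781476 = 12.6026
Imag = 12.8842*0.20791 = 2.6788

12.6026 + 2.6788i


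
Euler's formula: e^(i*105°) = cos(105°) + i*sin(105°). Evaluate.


cos(105°) = -0.2588
sin(105°) = 0.9659

e^(i*105°) = -0.2588 + 0.9659i


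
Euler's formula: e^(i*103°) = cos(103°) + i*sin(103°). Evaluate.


cos(103°) = -0.2250
sin(103°) = 0.9744

e^(i*103°) = -0.2250 + 0.9744i


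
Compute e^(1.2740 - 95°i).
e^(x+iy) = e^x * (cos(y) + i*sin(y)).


e^1.2740 = 3.5751
cos(-95°) = -0.08716
sin(-95°) = -0.9962
Real = 3.5751*(-0.08716) = -0.3116
Imag = 3.5751*(-0.9962) = -3.5615

-0.3116 - 3.5615i


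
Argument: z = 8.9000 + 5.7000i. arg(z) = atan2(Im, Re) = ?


Re = 8.9, Im = 5.7
arg = atan2(5.7, 8.9) = 32.6375 degrees

arg(z) = 32.6375 degrees


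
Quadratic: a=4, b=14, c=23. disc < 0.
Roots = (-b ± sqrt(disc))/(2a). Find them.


disc = 14^2 - 4*4*23 = 196 - 368 = -172
sqrt(|disc|) = sqrt(172) = 13.1149
Real part = -14/(2*4) = -1.7500
Imag part = 13.1149/(2*4) = 1.6394

-1.7500 ± 1.6394i


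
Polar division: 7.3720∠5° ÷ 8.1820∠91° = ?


r = 7.3720 / 8.1820 = 0.9010
theta = 5° - 91° = -86° = 274° (mod 360)

0.9010 cis(274°)


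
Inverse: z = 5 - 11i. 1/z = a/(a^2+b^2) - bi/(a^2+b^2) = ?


|z|^2 = 25+121 = 146
1/z = (5 + 11i)/146

1/z = 0.0342 + 0.0753i


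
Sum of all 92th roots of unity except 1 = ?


With w = e^(2*pi*i/92), all 92 of the 92th roots of unity w^0 = 1, w, ..., w^(91) sum to 0: 1 + w + ... + w^(91) = (1 - w^92)/(1 - w) = 0 since w^92 = 1, w ≠ 1.
Removing the root 1: w + w^2 + ... + w^(91) = 0 - 1 = -1

Sum = -1


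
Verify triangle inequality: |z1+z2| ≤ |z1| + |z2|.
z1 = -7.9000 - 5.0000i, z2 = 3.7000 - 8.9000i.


|z1| = sqrt((-7.9)^2 + (-5)^2) = sqrt(87.41) = 9.3493
|z2| = sqrt(3.7^2 + (-8.9)^2) = sqrt(92.9) = 9.6385
z1+z2 = -4.2000 - 13.9000i
|z1+z2| = sqrt(210.85) = 14.5207
|z1|+|z2| = 9.3493 + 9.6385 = 18.9878

|z1+z2| = 14.5207 ≤ |z1|+|z2| = 18.9878 (verified)


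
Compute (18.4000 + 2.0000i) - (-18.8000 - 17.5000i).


Real: 18.4 + 18.8 = 37.2
Imag: 2 + 17.5 = 19.5

37.2000 + 19.5000i


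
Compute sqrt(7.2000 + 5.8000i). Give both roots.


|z| = sqrt(51.84+33.64) = 9.2455
sqrt((|z|+a)/2) = sqrt((9.2455+7.2)/2) = sqrt(8.2228) = 2.8675
sqrt((|z|-a)/2) = sqrt((9.2455-7.2)/2) = sqrt(1.0228) = 1.0113

±(2.8675 + 1.0113i) i.e. 2.8675 + 1.0113i and -2.8675 - 1.0113i


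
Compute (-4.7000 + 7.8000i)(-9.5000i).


Real = -4.7*0 - 7.8*(-9.5) = 0 - (-74.1) = 74.1
Imag = -4.7*(-9.5) + 0*7.8 = 44.65 + 0 = 44.65

74.1000 + 44.6500i


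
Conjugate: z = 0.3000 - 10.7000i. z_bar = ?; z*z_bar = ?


z_bar = 0.3000 + 10.7000i
z*z_bar = 0.3^2 + (-10.7)^2 = 0.09 + 114.49 = 114.58

z_bar = 0.3000 + 10.7000i, z*z_bar = 114.58


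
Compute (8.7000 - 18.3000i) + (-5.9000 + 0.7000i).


Real: 8.7 - 5.9 = 2.8
Imag: -18.3 + 0.7 = -17.6

2.8000 - 17.6000i


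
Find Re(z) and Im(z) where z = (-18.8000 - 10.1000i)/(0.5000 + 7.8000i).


Multiply by conjugate: (-18.8000 - 10.1000i)(0.5000 - 7.8000i) / (0.5^2 + 7.8^2)
Numerator real = -18.8*0.5 - (10.1)*7.8 = -88.18
Numerator imag = -10.1*0.5 - (-18.8)*7.8 = 141.59
Denominator = 61.09
Re(z) = -88.18/61.09 = -1.4434
Im(z) = 141.59/61.09 = 2.3177

Re(z) = -1.4434, Im(z) = 2.3177


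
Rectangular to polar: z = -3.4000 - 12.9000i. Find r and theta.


r = sqrt(11.56+166.41) = sqrt(177.97) = 13.3405
theta = atan2(-12.9, -3.4) = -104.7654 degrees

r = 13.3405, theta = -104.7654 degrees


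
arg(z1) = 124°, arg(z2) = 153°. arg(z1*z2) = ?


arg(z1*z2) = 124° + 153° = 277°
Normalized to (-180°, 180°]: -83°

-83°


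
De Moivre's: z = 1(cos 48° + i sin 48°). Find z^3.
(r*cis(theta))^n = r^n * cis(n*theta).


r^3 = 1^3 = 1
n*theta = 3*48° = 144° = 144° (mod 360)
a = 1*cos(144°) = -0.8090
b = 1*sin(144°) = 0.5878

1 cis(144°) = -0.8090 + 0.5878i


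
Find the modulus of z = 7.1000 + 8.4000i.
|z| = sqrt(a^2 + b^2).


|z| = sqrt(7.1^2 + 8.4^2) = sqrt(50.41 + 70.56) = sqrt(120.97) = 10.9986

|z| = 10.9986


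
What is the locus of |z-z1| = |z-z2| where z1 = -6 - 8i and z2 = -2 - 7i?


Equal distances means the locus is the perpendicular bisector of z1 and z2.
Midpoint = ((-6+(-2))/2, (-8+(-7))/2) = (-4.0000, -7.5000)

Perpendicular bisector through (-4.0000, -7.5000)


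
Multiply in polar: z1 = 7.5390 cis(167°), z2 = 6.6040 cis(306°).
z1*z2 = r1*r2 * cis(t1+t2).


r = 7.5390 * 6.6040 = 49.7876
theta = 167° + 306° = 473° = 113° (mod 360)

49.7876 cis(113°)


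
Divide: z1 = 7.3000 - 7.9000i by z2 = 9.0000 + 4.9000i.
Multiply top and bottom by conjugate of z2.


Conjugate of z2 = 9.0000 - 4.9000i
Numerator: (7.3000 - 7.9000i)(9.0000 - 4.9000i) = 26.9900 - 106.8700i
Denominator: 9^2 + 4.9^2 = 105.01
Result = (26.9900 - 106.8700i)/105.01

0.2570 - 1.0177i


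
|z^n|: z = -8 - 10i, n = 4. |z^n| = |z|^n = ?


|z| = sqrt(64+100) = sqrt(164) = 12.8062
|z^4| = |z|^4 = (sqrt(164))^4 = 164^2 = 26896

|z^4| = 26896


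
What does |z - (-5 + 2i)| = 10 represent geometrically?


|z - z0| = r is a circle with center z0 and radius r.
Center = (-5, 2), radius = 10

Circle with center (-5, 2) and radius 10


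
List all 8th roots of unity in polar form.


The 8th roots of unity are cis(360k/8°) for k=0..7
Angle step = 360/8 = 45°
Primitive root: cis(45°)
Primitive root = 0.7071 + 0.7071i

8 roots at angles: 0°, 45°, 90°, 135°, 180°, 225°, 270°, 315°


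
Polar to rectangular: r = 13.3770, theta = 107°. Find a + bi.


a = 13.3770*cos(107°) = 13.3770*(-0.292372) = -3.9111
b = 13.3770*sin(107°) = 13.3770*0.956305 = 12.7925

-3.9111 + 12.7925i


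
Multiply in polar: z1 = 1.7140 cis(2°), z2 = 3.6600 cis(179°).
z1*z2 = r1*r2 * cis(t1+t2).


r = 1.7140 * 3.6600 = 6.2732
theta = 2° + 179° = 181° = 181° (mod 360)

6.2732 cis(181°)


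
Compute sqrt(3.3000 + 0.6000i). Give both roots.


|z| = sqrt(10.89+0.36) = 3.3541
sqrt((|z|+a)/2) = sqrt((3.3541+3.3)/2) = sqrt(3.3271) = 1.8240
sqrt((|z|-a)/2) = sqrt((3.3541-3.3)/2) = sqrt(0.0271) = 0.1645

±(1.8240 + 0.1645i) i.e. 1.8240 + 0.1645i and -1.8240 - 0.1645i


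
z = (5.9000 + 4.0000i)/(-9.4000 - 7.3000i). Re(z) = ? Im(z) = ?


Multiply by conjugate: (5.9000 + 4.0000i)(-9.4000 + 7.3000i) / ((-9.4)^2 + (-7.3)^2)
Numerator real = 5.9*(-9.4) + 4*(-7.3) = -84.66
Numerator imag = 4*(-9.4) - 5.9*(-7.3) = 5.47
Denominator = 141.65
Re(z) = -84.66/141.65 = -0.5977
Im(z) = 5.47/141.65 = 0.0386

Re(z) = -0.5977, Im(z) = 0.0386


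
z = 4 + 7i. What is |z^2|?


|z| = sqrt(16+49) = sqrt(65) = 8.0623
|z^2| = |z|^2 = (sqrt(65))^2 = 65

|z^2| = 65


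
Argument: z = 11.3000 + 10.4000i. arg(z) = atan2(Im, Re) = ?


Re = 11.3, Im = 10.4
arg = atan2(10.4, 11.3) = 42.6250 degrees

arg(z) = 42.6250 degrees


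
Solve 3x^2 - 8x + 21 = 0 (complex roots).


disc = (-8)^2 - 4*3*21 = 64 - 252 = -188
sqrt(|disc|) = sqrt(188) = 13.7113
Real part = 8/(2*3) = 1.3333
Imag part = 13.7113/(2*3) = 2.2852

1.3333 ± 2.2852i


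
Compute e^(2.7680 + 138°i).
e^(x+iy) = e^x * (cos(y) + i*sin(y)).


e^2.7680 = 15.92675
cos(138°) = -0.743145
sin(138°) = 0.66913
Real = 15.92675*(-0.743145) = -11.8359
Imag = 15.92675*0.66913 = 10.6571

-11.8359 + 10.6571i


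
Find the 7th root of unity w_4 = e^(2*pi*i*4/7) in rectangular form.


Angle = 360*4/7 = 205.7143°
a = cos(205.7143°) = -0.9010
b = sin(205.7143°) = -0.4339

-0.9010 - 0.4339i


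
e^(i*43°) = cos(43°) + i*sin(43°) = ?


cos(43°) = 0.7314
sin(43°) = 0.6820

e^(i*43°) = 0.7314 + 0.6820i


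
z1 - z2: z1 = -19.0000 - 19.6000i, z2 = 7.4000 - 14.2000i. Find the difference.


Real: -19 - 7.4 = -26.4
Imag: -19.6 + 14.2 = -5.4

-26.4000 - 5.4000i


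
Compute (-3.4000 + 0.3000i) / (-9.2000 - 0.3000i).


Conjugate of z2 = -9.2000 + 0.3000i
Numerator: (-3.4000 + 0.3000i)(-9.2000 + 0.3000i) = 31.1900 - 3.7800i
Denominator: (-9.2)^2 + (-0.3)^2 = 84.73
Result = (31.1900 - 3.7800i)/84.73

0.3681 - 0.0446i


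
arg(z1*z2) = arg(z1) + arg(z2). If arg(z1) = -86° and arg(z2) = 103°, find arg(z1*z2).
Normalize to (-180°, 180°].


arg(z1*z2) = -86° + 103° = 17°
Normalized to (-180°, 180°]: 17°

17°


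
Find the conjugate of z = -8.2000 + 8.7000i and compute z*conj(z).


z_bar = -8.2000 - 8.7000i
z*z_bar = (-8.2)^2 + 8.7^2 = 67.24 + 75.69 = 142.93

z_bar = -8.2000 - 8.7000i, z*z_bar = 142.93


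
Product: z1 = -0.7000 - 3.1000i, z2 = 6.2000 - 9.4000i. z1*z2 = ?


Real = -0.7*6.2 - (-3.1)*(-9.4) = -4.34 - 29.14 = -33.48
Imag = -0.7*(-9.4) + 6.2*(-3.1) = 6.58 - (19.22) = -12.64

-33.4800 - 12.6400i


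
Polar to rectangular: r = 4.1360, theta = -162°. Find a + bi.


a = 4.1360*cos(-162°) = 4.1360*(-0.95106) = -3.9336
b = 4.1360*sin(-162°) = 4.1360*(-0.30902) = -1.2781

-3.9336 - 1.2781i


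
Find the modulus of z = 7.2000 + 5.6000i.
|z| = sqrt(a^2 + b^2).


|z| = sqrt(7.2^2 + 5.6^2) = sqrt(51.84 + 31.36) = sqrt(83.2) = 9.1214

|z| = 9.1214


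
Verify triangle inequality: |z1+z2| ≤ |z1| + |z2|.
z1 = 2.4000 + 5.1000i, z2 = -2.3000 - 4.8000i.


|z1| = sqrt(2.4^2 + 5.1^2) = sqrt(31.77) = 5.6365
|z2| = sqrt((-2.3)^2 + (-4.8)^2) = sqrt(28.33) = 5.3226
z1+z2 = 0.1000 + 0.3000i
|z1+z2| = sqrt(0.1) = 0.3162
|z1|+|z2| = 5.6365 + 5.3226 = 10.9591

|z1+z2| = 0.3162 ≤ |z1|+|z2| = 10.9591 (verified)


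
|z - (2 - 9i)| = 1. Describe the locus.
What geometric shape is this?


|z - z0| = r is a circle with center z0 and radius r.
Center = (2, -9), radius = 1

Circle with center (2, -9) and radius 1


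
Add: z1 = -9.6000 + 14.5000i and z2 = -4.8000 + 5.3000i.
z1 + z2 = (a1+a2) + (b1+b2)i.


Real: -9.6 - 4.8 = -14.4
Imag: 14.5 + 5.3 = 19.8

-14.4000 + 19.8000i


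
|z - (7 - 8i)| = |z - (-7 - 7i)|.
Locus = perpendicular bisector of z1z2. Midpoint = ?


Equal distances means the locus is the perpendicular bisector of z1 and z2.
Midpoint = ((7+(-7))/2, (-8+(-7))/2) = (0, -7.5000)

Perpendicular bisector through (0, -7.5000)


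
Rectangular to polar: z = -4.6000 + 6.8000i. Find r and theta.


r = sqrt(21.16+46.24) = sqrt(67.4) = 8.2098
theta = atan2(6.8, -4.6) = 124.0772 degrees

r = 8.2098, theta = 124.0772 degrees


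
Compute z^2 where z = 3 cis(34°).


r^2 = 3^2 = 9
n*theta = 2*34° = 68° = 68° (mod 360)
a = 9*cos(68°) = 3.3715
b = 9*sin(68°) = 8.3447

9 cis(68°) = 3.3715 + 8.3447i


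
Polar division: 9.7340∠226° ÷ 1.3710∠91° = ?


r = 9.7340 / 1.3710 = 7.0999
theta = 226° - 91° = 135° = 135° (mod 360)

7.0999 cis(135°)


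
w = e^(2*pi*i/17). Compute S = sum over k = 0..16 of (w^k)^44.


The roots are w_k = w^k with w = e^(2*pi*i/17), and (w^k)^44 = (w^44)^k.
So S = 1 + u + u^2 + ... + u^(16) with u = w^44.
44 = 2*17 + 10, so 44 is not a multiple of 17: u = (w^17)^2 * w^10 = w^10 ≠ 1 (w is a primitive 17th root), while u^17 = (w^17)^44 = 1.
Geometric series: S = (1 - u^17)/(1 - u) = (1 - 1)/(1 - u) = 0

S = 0


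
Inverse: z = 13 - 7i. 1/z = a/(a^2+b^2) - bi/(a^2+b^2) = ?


|z|^2 = 169+49 = 218
1/z = (13 + 7i)/218

1/z = 0.0596 + 0.0321i


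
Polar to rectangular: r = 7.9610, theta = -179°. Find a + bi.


a = 7.9610*cos(-179°) = 7.9610*(-0.99985) = -7.9598
b = 7.9610*sin(-179°) = 7.9610*(-0.01745) = -0.1389

-7.9598 - 0.1389i


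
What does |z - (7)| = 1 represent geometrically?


|z - z0| = r is a circle with center z0 and radius r.
Center = (7, 0), radius = 1

Circle with center (7, 0) and radius 1


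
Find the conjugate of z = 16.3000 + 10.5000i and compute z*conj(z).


z_bar = 16.3000 - 10.5000i
z*z_bar = 16.3^2 + 10.5^2 = 265.69 + 110.25 = 375.94

z_bar = 16.3000 - 10.5000i, z*z_bar = 375.94


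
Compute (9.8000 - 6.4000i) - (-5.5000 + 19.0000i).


Real: 9.8 + 5.5 = 15.3
Imag: -6.4 - 19 = -25.4

15.3000 - 25.4000i


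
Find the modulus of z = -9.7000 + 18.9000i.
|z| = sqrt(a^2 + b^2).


|z| = sqrt((-9.7)^2 + 18.9^2) = sqrt(94.09 + 357.21) = sqrt(451.3) = 21.2438

|z| = 21.2438


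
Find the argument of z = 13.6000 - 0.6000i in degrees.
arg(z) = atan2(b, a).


Re = 13.6, Im = -0.6
arg = atan2(-0.6, 13.6) = -2.5261 degrees

arg(z) = -2.5261 degrees


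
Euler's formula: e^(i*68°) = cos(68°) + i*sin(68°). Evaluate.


cos(68°) = 0.3746
sin(68°) = 0.9272

e^(i*68°) = 0.3746 + 0.9272i


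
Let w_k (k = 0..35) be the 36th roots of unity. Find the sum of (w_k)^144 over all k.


The roots are w_k = w^k with w = e^(2*pi*i/36), and (w^k)^144 = (w^144)^k.
So S = 1 + u + u^2 + ... + u^(35) with u = w^144.
144 = 4*36 + 0, so 144 is a multiple of 36 and u = (w^36)^4 = 1.
Every one of the 36 terms equals 1: S = 36

S = 36


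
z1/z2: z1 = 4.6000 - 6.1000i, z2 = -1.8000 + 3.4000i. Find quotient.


Conjugate of z2 = -1.8000 - 3.4000i
Numerator: (4.6000 - 6.1000i)(-1.8000 - 3.4000i) = -29.0200 - 4.6600i
Denominator: (-1.8)^2 + 3.4^2 = 14.8
Result = (-29.0200 - 4.6600i)/14.8

-1.9608 - 0.3149i


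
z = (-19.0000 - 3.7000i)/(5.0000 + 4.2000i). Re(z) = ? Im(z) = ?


Multiply by conjugate: (-19.0000 - 3.7000i)(5.0000 - 4.2000i) / (5^2 + 4.2^2)
Numerator real = -19*5 - (3.7)*4.2 = -110.54
Numerator imag = -3.7*5 - (-19)*4.2 = 61.3
Denominator = 42.64
Re(z) = -110.54/42.64 = -2.5924
Im(z) = 61.3/42.64 = 1.4376

Re(z) = -2.5924, Im(z) = 1.4376


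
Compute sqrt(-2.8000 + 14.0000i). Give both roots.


|z| = sqrt(7.84+196) = 14.2773
sqrt((|z|+a)/2) = sqrt((14.2773+(-2.8))/2) = sqrt(5.7386) = 2.3955
sqrt((|z|-a)/2) = sqrt((14.2773-(-2.8))/2) = sqrt(8.5386) = 2.9221

±(2.3955 + 2.9221i) i.e. 2.3955 + 2.9221i and -2.3955 - 2.9221i


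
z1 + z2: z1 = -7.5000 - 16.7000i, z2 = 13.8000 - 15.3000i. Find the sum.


Real: -7.5 + 13.8 = 6.3
Imag: -16.7 - 15.3 = -32

6.3000 - 32.0000i


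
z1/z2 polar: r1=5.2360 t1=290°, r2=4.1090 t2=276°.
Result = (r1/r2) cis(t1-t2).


r = 5.2360 / 4.1090 = 1.2743
theta = 290° - 276° = 14° = 14° (mod 360)

1.2743 cis(14°)


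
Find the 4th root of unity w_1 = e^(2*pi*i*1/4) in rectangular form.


Angle = 360*1/4 = 90°
a = cos(90°) = 0
b = sin(90°) = 1.0000

0 + 1.0000i


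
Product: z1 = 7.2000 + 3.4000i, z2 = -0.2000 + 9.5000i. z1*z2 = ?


Real = 7.2*(-0.2) - 3.4*9.5 = -1.44 - 32.3 = -33.74
Imag = 7.2*9.5 - (0.2)*3.4 = 68.4 - (0.68) = 67.72

-33.7400 + 67.7200i


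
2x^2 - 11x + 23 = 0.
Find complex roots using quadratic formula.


disc = (-11)^2 - 4*2*23 = 121 - 184 = -63
sqrt(|disc|) = sqrt(63) = 7.9373
Real part = 11/(2*2) = 2.7500
Imag part = 7.9373/(2*2) = 1.9843

2.7500 ± 1.9843i


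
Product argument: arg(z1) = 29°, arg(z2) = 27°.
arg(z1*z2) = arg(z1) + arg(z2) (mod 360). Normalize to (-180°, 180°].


arg(z1*z2) = 29° + 27° = 56°
Normalized to (-180°, 180°]: 56°

56°


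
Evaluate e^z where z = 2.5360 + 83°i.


e^2.5360 = 12.62905
cos(83°) = 0.12187
sin(83°) = 0.992546
Real = 12.62905*0.12187 = 1.5391
Imag = 12.62905*0.992546 = 12.5349

1.5391 + 12.5349i


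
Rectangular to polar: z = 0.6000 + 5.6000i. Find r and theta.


r = sqrt(0.36+31.36) = sqrt(31.72) = 5.6321
theta = atan2(5.6, 0.6) = 83.8845 degrees

r = 5.6321, theta = 83.8845 degrees


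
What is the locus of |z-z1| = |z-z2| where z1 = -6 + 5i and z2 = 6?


Equal distances means the locus is the perpendicular bisector of z1 and z2.
Midpoint = ((-6+6)/2, (5+0)/2) = (0, 2.5000)

Perpendicular bisector through (0, 2.5000)


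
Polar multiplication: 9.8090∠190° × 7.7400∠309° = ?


r = 9.8090 * 7.7400 = 75.9217
theta = 190° + 309° = 499° = 139° (mod 360)

75.9217 cis(139°)


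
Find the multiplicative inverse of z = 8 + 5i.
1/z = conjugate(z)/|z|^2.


|z|^2 = 64+25 = 89
1/z = (8 - 5i)/89

1/z = 0.0899 - 0.0562i


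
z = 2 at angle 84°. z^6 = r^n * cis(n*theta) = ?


r^6 = 2^6 = 64
n*theta = 6*84° = 504° = 144° (mod 360)
a = 64*cos(144°) = -51.7771
b = 64*sin(144°) = 37.6183

64 cis(144°) = -51.7771 + 37.6183i


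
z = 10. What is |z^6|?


|z| = sqrt(100+0) = sqrt(100) = 10
|z^6| = |z|^6 = 10^6 = 1000000

|z^6| = 1000000


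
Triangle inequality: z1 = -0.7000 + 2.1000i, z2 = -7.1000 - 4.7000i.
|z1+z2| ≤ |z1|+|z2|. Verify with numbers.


|z1| = sqrt((-0.7)^2 + 2.1^2) = sqrt(4.9) = 2.2136
|z2| = sqrt((-7.1)^2 + (-4.7)^2) = sqrt(72.5) = 8.5147
z1+z2 = -7.8000 - 2.6000i
|z1+z2| = sqrt(67.6) = 8.2219
|z1|+|z2| = 2.2136 + 8.5147 = 10.7283

|z1+z2| = 8.2219 ≤ |z1|+|z2| = 10.7283 (verified)


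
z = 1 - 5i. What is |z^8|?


|z| = sqrt(1+25) = sqrt(26) = 5.0990
|z^8| = |z|^8 = (sqrt(26))^8 = 26^4 = 456976

|z^8| = 456976


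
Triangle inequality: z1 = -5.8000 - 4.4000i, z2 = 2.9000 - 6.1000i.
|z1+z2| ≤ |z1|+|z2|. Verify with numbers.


|z1| = sqrt((-5.8)^2 + (-4.4)^2) = sqrt(53) = 7.2801
|z2| = sqrt(2.9^2 + (-6.1)^2) = sqrt(45.62) = 6.7543
z1+z2 = -2.9000 - 10.5000i
|z1+z2| = sqrt(118.66) = 10.8931
|z1|+|z2| = 7.2801 + 6.7543 = 14.0344

|z1+z2| = 10.8931 ≤ |z1|+|z2| = 14.0344 (verified)


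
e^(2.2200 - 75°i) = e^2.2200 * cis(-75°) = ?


e^2.2200 = 9.2073
cos(-75°) = 0.25882
sin(-75°) = -0.96593
Real = 9.2073*0.25882 = 2.3830
Imag = 9.2073*(-0.96593) = -8.8936

2.3830 - 8.8936i


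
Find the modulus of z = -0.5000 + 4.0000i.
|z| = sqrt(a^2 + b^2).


|z| = sqrt((-0.5)^2 + 4^2) = sqrt(0.25 + 16) = sqrt(16.25) = 4.0311

|z| = 4.0311


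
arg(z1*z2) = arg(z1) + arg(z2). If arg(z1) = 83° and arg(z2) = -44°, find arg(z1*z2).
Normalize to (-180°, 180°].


arg(z1*z2) = 83° - 44° = 39°
Normalized to (-180°, 180°]: 39°

39°


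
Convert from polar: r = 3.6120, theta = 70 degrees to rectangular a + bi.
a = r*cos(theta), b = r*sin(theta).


a = 3.6120*cos(70°) = 3.6120*0.34202 = 1.2354
b = 3.6120*sin(70°) = 3.6120*0.9397 = 3.3942

1.2354 + 3.3942i


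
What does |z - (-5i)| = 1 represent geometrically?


|z - z0| = r is a circle with center z0 and radius r.
Center = (0, -5), radius = 1

Circle with center (0, -5) and radius 1


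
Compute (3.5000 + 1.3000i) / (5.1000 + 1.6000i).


Conjugate of z2 = 5.1000 - 1.6000i
Numerator: (3.5000 + 1.3000i)(5.1000 - 1.6000i) = 19.9300 + 1.0300i
Denominator: 5.1^2 + 1.6^2 = 28.57
Result = (19.9300 + 1.0300i)/28.57

0.6976 + 0.0361i


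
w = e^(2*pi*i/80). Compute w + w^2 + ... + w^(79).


With w = e^(2*pi*i/80), all 80 of the 80th roots of unity w^0 = 1, w, ..., w^(79) sum to 0: 1 + w + ... + w^(79) = (1 - w^80)/(1 - w) = 0 since w^80 = 1, w ≠ 1.
Removing the root 1: w + w^2 + ... + w^(79) = 0 - 1 = -1

Sum = -1
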